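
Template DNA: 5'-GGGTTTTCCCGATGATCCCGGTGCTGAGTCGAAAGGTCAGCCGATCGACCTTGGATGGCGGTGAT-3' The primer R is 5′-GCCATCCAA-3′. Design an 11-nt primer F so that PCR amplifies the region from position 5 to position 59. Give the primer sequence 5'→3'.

The reverse primer's reverse complement TTGGATGGC matches the template at positions 51–59; the product starts at position 5.
The forward primer is identical to the top strand over positions 5–15: TTTCCCGATGA.

5'-TTTCCCGATGA-3'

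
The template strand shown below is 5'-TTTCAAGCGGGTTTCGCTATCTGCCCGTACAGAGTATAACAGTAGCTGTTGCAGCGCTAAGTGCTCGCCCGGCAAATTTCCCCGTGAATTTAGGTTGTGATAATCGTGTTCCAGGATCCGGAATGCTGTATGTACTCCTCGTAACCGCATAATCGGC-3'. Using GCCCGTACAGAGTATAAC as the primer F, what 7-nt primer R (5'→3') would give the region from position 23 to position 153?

The product's 3' end on the top strand is position 153.
The reverse primer anneals to the top strand over positions 147–153, i.e. to GCATAAT.
Its sequence written 5'→3' is the reverse complement: ATTATGC.

5'-ATTATGC-3'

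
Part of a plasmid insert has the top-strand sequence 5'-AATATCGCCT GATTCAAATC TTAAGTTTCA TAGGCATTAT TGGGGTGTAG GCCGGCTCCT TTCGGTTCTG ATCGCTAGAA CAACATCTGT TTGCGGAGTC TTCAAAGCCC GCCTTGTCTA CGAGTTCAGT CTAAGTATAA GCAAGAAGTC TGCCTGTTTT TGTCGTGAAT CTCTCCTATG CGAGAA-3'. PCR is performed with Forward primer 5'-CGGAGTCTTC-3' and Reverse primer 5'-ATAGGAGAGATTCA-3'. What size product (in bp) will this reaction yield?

The forward primer matches the template at positions 94–103.
The reverse primer's reverse complement is TGAATCTCTCCTAT, which matches the template at positions 166–179.
The product runs from position 94 to position 179, so its length is 179 − 94 + 1 = 86 bp.

86 bp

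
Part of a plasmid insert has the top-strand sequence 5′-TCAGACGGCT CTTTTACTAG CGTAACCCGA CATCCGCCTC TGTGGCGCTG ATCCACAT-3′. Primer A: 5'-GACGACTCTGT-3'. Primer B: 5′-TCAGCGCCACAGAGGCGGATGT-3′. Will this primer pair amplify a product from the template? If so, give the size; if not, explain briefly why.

Primer A (GACGACTCTGT) does not match the top strand, and its reverse complement ACAGAGTCGTC does not match either.
With no annealing site for primer A, no amplification occurs.

No product — primer A has no binding site in the template.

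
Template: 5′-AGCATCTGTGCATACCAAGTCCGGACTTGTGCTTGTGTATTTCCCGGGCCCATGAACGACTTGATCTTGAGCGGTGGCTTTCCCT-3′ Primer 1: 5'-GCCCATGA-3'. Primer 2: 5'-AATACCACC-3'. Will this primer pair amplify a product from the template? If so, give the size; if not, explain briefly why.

Primer 2 (AATACCACC) does not match the top strand, and its reverse complement GGTGGTATT does not match either.
With no annealing site for primer 2, no amplification occurs.

No product — primer 2 has no binding site in the template.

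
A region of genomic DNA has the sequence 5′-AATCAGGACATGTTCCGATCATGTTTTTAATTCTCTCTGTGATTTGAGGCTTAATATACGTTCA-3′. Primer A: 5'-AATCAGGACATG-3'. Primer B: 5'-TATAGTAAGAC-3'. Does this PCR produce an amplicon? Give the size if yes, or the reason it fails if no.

Primer B (TATAGTAAGAC) does not match the top strand, and its reverse complement GTCTTACTATA does not match either.
With no annealing site for primer B, no amplification occurs.

No product — primer B has no binding site in the template.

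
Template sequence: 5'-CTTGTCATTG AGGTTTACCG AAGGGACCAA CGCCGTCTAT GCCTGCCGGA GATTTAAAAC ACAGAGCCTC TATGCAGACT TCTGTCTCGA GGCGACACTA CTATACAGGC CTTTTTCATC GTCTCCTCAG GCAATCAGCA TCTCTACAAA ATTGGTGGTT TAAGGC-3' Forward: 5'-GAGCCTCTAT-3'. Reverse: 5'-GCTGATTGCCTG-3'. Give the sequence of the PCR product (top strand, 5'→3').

The forward primer matches the template at positions 64–73.
Taking the reverse complement of GCTGATTGCCTG gives CAGGCAATCAGC, found at positions 128–139 on the template; the primer anneals here to the top strand with its 3' end pointing upstream.
The product is the template from position 64 through 139 (76 bp).

5'-GAGCCTCTATGCAGACTTCTGTCTCGAGGCGACACTACTATACAGGCCTTTTTCATCGTCTCCTCAGGCAATCAGC-3'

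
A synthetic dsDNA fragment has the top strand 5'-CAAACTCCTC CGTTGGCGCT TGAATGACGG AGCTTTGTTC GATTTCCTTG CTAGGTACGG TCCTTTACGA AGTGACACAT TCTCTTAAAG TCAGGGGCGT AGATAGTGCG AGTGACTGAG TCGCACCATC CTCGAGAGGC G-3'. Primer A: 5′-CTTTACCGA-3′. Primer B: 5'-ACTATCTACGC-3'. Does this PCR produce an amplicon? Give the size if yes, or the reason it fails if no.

No product — primer A has no binding site in the template.

Primer A (CTTTACCGA) does not match the top strand, and its reverse complement TCGGTAAAG does not match either.
With no annealing site for primer A, no amplification occurs.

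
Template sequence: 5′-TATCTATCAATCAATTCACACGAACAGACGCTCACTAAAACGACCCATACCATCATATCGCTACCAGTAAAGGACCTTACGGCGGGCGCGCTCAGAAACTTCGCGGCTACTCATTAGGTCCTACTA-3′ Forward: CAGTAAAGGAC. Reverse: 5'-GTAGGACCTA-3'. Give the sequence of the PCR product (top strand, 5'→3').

Forward primer CAGTAAAGGAC is found on the top strand at positions 65–75.
Taking the reverse complement of GTAGGACCTA gives TAGGTCCTAC, found at positions 115–124 on the template; the primer anneals here to the top strand with its 3' end pointing upstream.
The product is the template from position 65 through 124 (60 bp).

5'-CAGTAAAGGACCTTACGGCGGGCGCGCTCAGAAACTTCGCGGCTACTCATTAGGTCCTAC-3'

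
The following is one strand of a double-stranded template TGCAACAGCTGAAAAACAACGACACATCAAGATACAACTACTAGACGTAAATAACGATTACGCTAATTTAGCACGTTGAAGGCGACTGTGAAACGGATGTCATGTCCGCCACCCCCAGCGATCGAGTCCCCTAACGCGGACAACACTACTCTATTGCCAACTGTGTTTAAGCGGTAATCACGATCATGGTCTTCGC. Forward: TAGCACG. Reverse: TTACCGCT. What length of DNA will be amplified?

109 bp

The forward primer matches the template at positions 69–75.
Reverse complement of the reverse primer: AGCGGTAA. This occurs on the top strand at positions 170–177.
The product runs from position 69 to position 177, so its length is 177 − 69 + 1 = 109 bp.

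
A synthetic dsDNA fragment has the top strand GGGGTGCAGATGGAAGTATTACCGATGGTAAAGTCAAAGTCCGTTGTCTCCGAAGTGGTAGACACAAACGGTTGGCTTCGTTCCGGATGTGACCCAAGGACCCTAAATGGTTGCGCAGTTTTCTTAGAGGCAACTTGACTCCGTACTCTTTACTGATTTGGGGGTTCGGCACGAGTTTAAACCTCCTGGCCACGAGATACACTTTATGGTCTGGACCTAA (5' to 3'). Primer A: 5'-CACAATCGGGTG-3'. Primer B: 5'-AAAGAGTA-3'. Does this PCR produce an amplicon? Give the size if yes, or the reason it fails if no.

No product — primer A has no binding site in the template.

Primer A (CACAATCGGGTG) does not match the top strand, and its reverse complement CACCCGATTGTG does not match either.
With no annealing site for primer A, no amplification occurs.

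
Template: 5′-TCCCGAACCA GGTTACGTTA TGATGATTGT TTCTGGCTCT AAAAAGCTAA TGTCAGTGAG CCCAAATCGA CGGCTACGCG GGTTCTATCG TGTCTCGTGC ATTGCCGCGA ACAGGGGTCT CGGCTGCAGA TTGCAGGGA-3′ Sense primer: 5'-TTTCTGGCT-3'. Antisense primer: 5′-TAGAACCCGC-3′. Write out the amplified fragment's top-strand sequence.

5'-TTTCTGGCTCTAAAAAGCTAATGTCAGTGAGCCCAAATCGACGGCTACGCGGGTTCTA-3'

Forward primer TTTCTGGCT is found on the top strand at positions 30–38.
Reverse complement of the reverse primer: GCGGGTTCTA. This occurs on the top strand at positions 78–87.
The product is the template from position 30 through 87 (58 bp).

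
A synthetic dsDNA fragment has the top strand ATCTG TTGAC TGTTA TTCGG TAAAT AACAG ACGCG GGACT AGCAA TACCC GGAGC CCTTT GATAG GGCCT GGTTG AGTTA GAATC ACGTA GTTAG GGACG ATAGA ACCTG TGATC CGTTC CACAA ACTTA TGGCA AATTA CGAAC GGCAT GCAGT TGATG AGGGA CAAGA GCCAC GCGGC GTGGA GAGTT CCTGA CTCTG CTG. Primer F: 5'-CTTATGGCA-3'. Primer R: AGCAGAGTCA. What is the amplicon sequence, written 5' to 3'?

The forward primer matches the template at positions 127–135.
The reverse primer's reverse complement is TGACTCTGCT, which matches the template at positions 193–202.
The product is the template from position 127 through 202 (76 bp).

5'-CTTATGGCAAATTACGAACGGCATGCAGTTGATGAGGGACAAGAGCCACGCGGCGTGGAGAGTTCCTGACTCTGCT-3'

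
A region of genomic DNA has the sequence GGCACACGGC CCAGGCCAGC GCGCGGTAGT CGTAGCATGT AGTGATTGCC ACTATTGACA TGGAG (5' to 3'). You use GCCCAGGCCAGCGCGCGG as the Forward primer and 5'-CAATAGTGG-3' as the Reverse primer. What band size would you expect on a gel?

Scanning the template, GCCCAGGCCAGCGCGCGG occurs at positions 9–26; this primer anneals to the bottom strand there with its 3' end pointing downstream.
Reverse complement of the reverse primer: CCACTATTG. This occurs on the top strand at positions 49–57.
The product runs from position 9 to position 57, so its length is 57 − 9 + 1 = 49 bp.

49 bp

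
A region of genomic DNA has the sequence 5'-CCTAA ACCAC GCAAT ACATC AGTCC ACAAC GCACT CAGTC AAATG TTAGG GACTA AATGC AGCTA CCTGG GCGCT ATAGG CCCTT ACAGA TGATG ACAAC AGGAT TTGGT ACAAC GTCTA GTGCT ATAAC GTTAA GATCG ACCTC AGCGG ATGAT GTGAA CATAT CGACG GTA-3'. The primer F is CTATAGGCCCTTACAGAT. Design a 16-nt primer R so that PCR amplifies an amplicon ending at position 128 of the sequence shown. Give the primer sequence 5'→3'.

The forward primer binds at positions 74–91; the product's 3' end on the top strand is position 128.
The reverse primer anneals to the top strand over positions 113–128, i.e. to AACGTCTAGTGCTATA.
Its sequence written 5'→3' is the reverse complement: TATAGCACTAGACGTT.

5'-TATAGCACTAGACGTT-3'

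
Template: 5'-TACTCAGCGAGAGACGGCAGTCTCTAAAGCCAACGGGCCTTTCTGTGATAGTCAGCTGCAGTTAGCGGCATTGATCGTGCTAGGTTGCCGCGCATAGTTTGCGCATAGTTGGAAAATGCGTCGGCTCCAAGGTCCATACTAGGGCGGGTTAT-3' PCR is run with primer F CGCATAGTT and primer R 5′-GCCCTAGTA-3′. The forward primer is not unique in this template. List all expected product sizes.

55 bp, 44 bp

The forward primer CGCATAGTT matches the top strand at positions 91–99, 102–110.
The reverse primer's reverse complement is TACTAGGGC, matching at positions 137–145.
Each forward site pairs with the reverse site to give a product ending at position 145: sizes 55, 44 bp.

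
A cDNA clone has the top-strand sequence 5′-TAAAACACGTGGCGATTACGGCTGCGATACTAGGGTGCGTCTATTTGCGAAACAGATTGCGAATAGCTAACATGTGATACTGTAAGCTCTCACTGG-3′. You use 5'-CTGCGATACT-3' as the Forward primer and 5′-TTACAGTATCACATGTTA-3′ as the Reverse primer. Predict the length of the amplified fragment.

64 bp

The forward primer matches the template at positions 22–31.
Taking the reverse complement of TTACAGTATCACATGTTA gives TAACATGTGATACTGTAA, found at positions 68–85 on the template; the primer anneals here to the top strand with its 3' end pointing upstream.
Amplicon spans positions 22–85: 64 bp.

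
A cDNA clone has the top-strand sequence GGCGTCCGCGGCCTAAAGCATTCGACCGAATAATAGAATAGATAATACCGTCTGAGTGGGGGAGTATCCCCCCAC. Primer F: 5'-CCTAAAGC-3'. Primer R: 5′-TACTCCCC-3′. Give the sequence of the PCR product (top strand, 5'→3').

5'-CCTAAAGCATTCGACCGAATAATAGAATAGATAATACCGTCTGAGTGGGGGAGTA-3'

Scanning the template, CCTAAAGC occurs at positions 12–19; this primer anneals to the bottom strand there with its 3' end pointing downstream.
Reverse complement of the reverse primer: GGGGAGTA. This occurs on the top strand at positions 59–66.
The product is the template from position 12 through 66 (55 bp).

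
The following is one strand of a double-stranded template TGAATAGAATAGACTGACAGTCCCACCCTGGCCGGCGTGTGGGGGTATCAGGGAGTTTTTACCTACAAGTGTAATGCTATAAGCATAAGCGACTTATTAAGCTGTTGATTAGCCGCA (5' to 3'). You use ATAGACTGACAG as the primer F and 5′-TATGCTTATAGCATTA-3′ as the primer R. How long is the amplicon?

Forward primer ATAGACTGACAG is found on the top strand at positions 9–20.
Taking the reverse complement of TATGCTTATAGCATTA gives TAATGCTATAAGCATA, found at positions 72–87 on the template; the primer anneals here to the top strand with its 3' end pointing upstream.
The product runs from position 9 to position 87, so its length is 87 − 9 + 1 = 79 bp.

79 bp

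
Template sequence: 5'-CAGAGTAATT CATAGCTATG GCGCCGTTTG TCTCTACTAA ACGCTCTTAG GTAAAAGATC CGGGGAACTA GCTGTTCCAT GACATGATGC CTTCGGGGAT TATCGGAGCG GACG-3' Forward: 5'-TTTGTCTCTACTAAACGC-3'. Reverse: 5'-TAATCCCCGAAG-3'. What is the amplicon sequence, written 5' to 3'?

The forward primer matches the template at positions 27–44.
Reverse complement of the reverse primer: CTTCGGGGATTA. This occurs on the top strand at positions 91–102.
The product is the template from position 27 through 102 (76 bp).

5'-TTTGTCTCTACTAAACGCTCTTAGGTAAAAGATCCGGGGAACTAGCTGTTCCATGACATGATGCCTTCGGGGATTA-3'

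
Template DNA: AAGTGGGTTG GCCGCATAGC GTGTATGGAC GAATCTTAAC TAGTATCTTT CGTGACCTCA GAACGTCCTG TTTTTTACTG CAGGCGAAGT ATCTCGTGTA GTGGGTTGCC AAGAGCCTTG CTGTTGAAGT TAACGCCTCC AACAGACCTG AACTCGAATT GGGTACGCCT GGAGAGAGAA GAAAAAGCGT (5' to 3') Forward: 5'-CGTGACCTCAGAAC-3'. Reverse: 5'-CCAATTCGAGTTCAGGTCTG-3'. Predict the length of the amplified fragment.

112 bp

Scanning the template, CGTGACCTCAGAAC occurs at positions 51–64; this primer anneals to the bottom strand there with its 3' end pointing downstream.
Taking the reverse complement of CCAATTCGAGTTCAGGTCTG gives CAGACCTGAACTCGAATTGG, found at positions 143–162 on the template; the primer anneals here to the top strand with its 3' end pointing upstream.
Product length = (reverse-primer end) − (forward-primer start) + 1 = 162 − 51 + 1 = 112 bp.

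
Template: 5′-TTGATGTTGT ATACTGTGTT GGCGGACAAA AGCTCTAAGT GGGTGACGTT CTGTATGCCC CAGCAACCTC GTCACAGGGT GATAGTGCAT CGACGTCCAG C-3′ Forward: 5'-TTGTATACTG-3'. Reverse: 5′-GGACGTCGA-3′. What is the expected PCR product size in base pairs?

The forward primer matches the template at positions 7–16.
Taking the reverse complement of GGACGTCGA gives TCGACGTCC, found at positions 90–98 on the template; the primer anneals here to the top strand with its 3' end pointing upstream.
Product length = (reverse-primer end) − (forward-primer start) + 1 = 98 − 7 + 1 = 92 bp.

92 bp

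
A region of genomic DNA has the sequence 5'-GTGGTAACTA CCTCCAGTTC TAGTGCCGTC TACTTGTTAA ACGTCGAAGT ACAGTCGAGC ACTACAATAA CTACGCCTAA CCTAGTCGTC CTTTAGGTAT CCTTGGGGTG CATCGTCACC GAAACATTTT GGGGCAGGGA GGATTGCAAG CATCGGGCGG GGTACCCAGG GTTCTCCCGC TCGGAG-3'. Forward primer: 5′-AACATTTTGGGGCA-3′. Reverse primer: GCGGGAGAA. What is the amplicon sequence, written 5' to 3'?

Scanning the template, AACATTTTGGGGCA occurs at positions 123–136; this primer anneals to the bottom strand there with its 3' end pointing downstream.
The reverse primer's reverse complement is TTCTCCCGC, which matches the template at positions 172–180.
The product is the template from position 123 through 180 (58 bp).

5'-AACATTTTGGGGCAGGGAGGATTGCAAGCATCGGGCGGGGTACCCAGGGTTCTCCCGC-3'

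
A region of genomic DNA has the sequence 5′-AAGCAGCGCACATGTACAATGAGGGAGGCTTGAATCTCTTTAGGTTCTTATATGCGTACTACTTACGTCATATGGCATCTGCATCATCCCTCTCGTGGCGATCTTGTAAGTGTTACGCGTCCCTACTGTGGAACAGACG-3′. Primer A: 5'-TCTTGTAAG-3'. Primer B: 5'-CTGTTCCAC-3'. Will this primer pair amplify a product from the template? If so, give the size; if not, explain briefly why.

Yes — a 35 bp product.

Primer A (TCTTGTAAG) matches the top strand at positions 102–110; it acts as a forward primer.
Primer B's reverse complement is GTGGAACAG, matching the top strand at positions 128–136; it acts as a reverse primer.
The 3' ends face each other across positions 102–136, giving a 35 bp product.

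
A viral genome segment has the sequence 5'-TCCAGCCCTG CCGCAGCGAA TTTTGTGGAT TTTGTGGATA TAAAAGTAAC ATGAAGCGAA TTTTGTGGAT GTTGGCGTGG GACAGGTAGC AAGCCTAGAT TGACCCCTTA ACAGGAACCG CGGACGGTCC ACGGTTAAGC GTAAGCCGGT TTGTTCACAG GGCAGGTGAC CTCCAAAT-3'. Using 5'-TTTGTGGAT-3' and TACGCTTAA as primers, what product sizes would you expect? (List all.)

The forward primer TTTGTGGAT matches the top strand at positions 22–30, 31–39, 62–70.
The reverse primer's reverse complement is TTAAGCGTA, matching at positions 135–143.
Each forward site pairs with the reverse site to give a product ending at position 143: sizes 122, 113, 82 bp.

122 bp, 113 bp, 82 bp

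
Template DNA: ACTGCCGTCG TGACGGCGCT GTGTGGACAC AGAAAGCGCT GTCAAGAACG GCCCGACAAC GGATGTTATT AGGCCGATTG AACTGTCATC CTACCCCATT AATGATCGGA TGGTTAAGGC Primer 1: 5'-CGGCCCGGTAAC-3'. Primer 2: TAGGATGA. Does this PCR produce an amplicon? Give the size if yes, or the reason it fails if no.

Primer 1 (CGGCCCGGTAAC) does not match the top strand, and its reverse complement GTTACCGGGCCG does not match either.
With no annealing site for primer 1, no amplification occurs.

No product — primer 1 has no binding site in the template.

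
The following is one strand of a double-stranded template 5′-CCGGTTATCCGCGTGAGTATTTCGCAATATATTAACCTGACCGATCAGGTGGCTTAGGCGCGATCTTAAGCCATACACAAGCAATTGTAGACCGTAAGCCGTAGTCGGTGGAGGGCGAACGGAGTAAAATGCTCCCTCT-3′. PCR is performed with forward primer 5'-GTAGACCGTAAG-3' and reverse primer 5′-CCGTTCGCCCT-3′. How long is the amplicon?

Forward primer GTAGACCGTAAG is found on the top strand at positions 87–98.
Reverse complement of the reverse primer: AGGGCGAACGG. This occurs on the top strand at positions 112–122.
The product runs from position 87 to position 122, so its length is 122 − 87 + 1 = 36 bp.

36 bp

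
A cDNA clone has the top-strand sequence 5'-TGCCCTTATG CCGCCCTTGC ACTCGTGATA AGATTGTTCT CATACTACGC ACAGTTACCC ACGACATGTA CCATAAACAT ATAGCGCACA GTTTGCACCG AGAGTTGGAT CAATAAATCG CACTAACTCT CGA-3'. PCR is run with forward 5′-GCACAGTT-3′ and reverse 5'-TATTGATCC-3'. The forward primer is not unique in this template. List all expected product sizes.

67 bp, 30 bp

The forward primer GCACAGTT matches the top strand at positions 49–56, 86–93.
The reverse primer's reverse complement is GGATCAATA, matching at positions 107–115.
Each forward site pairs with the reverse site to give a product ending at position 115: sizes 67, 30 bp.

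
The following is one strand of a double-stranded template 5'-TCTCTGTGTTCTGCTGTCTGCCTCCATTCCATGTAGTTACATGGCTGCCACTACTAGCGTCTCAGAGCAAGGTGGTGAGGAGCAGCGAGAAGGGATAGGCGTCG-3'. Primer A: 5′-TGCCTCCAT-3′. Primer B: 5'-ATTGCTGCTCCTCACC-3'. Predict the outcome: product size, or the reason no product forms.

No product — primer B has no binding site in the template.

Primer B (ATTGCTGCTCCTCACC) does not match the top strand, and its reverse complement GGTGAGGAGCAGCAAT does not match either.
With no annealing site for primer B, no amplification occurs.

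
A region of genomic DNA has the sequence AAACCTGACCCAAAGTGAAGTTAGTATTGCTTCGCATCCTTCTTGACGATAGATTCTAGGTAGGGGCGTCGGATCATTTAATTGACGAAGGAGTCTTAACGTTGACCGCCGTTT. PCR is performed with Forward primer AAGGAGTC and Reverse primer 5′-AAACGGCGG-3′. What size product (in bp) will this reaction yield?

27 bp

Scanning the template, AAGGAGTC occurs at positions 88–95; this primer anneals to the bottom strand there with its 3' end pointing downstream.
The reverse primer's reverse complement is CCGCCGTTT, which matches the template at positions 106–114.
The product runs from position 88 to position 114, so its length is 114 − 88 + 1 = 27 bp.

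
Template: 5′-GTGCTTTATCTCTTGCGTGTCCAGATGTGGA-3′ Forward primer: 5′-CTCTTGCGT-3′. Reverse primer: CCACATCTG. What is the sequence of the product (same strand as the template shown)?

5'-CTCTTGCGTGTCCAGATGTGG-3'

Forward primer CTCTTGCGT is found on the top strand at positions 10–18.
Taking the reverse complement of CCACATCTG gives CAGATGTGG, found at positions 22–30 on the template; the primer anneals here to the top strand with its 3' end pointing upstream.
The product is the template from position 10 through 30 (21 bp).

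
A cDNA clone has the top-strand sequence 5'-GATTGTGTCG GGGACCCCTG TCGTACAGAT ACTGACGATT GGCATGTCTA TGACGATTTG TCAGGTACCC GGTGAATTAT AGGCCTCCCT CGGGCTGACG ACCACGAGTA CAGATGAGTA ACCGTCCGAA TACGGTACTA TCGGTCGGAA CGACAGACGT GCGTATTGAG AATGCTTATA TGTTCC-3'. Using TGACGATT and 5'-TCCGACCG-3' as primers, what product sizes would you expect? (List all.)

117 bp, 99 bp

The forward primer TGACGATT matches the top strand at positions 33–40, 51–58.
The reverse primer's reverse complement is CGGTCGGA, matching at positions 142–149.
Each forward site pairs with the reverse site to give a product ending at position 149: sizes 117, 99 bp.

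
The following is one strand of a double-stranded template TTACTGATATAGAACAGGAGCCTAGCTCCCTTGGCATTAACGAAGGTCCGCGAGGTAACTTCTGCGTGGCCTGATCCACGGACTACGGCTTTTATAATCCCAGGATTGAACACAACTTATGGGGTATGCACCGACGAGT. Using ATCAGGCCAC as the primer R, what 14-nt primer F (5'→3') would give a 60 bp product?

The reverse primer's reverse complement GTGGCCTGAT matches the template at positions 66–75, so the product ends at position 75.
A 60 bp product then starts at position 75 − 60 + 1 = 16.
The forward primer is identical to the top strand there: AGGAGCCTAGCTCC.

5'-AGGAGCCTAGCTCC-3'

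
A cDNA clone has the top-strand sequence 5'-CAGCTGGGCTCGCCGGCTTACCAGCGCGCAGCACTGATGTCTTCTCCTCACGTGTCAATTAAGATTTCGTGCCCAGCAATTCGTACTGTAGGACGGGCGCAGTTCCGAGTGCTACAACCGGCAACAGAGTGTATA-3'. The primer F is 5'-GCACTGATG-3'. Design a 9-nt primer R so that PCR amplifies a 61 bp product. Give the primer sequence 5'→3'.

The forward primer binds at positions 31–39, so a 61 bp product ends at position 31 + 61 − 1 = 91.
The reverse primer anneals to the top strand over positions 83–91, i.e. to GTACTGTAG.
Its sequence written 5'→3' is the reverse complement: CTACAGTAC.

5'-CTACAGTAC-3'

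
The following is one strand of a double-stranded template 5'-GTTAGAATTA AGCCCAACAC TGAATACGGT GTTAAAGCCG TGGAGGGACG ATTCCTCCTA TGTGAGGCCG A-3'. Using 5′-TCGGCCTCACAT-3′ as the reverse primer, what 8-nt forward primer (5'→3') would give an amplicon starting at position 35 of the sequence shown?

5'-AAGCCGTG-3'

The reverse primer's reverse complement ATGTGAGGCCGA matches the template at positions 60–71; the product starts at position 35.
The forward primer is identical to the top strand over positions 35–42: AAGCCGTG.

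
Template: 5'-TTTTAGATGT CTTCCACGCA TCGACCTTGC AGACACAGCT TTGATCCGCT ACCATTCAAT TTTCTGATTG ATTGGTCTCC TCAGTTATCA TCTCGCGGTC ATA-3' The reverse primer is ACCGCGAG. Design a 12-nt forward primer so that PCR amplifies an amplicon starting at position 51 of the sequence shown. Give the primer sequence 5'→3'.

The reverse primer's reverse complement CTCGCGGT matches the template at positions 92–99; the product starts at position 51.
The forward primer is identical to the top strand over positions 51–62: ACCATTCAATTT.

5'-ACCATTCAATTT-3'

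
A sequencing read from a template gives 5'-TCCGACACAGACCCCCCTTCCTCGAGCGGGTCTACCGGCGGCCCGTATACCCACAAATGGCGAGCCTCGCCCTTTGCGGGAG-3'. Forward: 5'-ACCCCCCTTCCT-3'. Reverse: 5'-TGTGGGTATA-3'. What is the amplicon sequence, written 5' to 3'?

The forward primer matches the template at positions 11–22.
Taking the reverse complement of TGTGGGTATA gives TATACCCACA, found at positions 46–55 on the template; the primer anneals here to the top strand with its 3' end pointing upstream.
The product is the template from position 11 through 55 (45 bp).

5'-ACCCCCCTTCCTCGAGCGGGTCTACCGGCGGCCCGTATACCCACA-3'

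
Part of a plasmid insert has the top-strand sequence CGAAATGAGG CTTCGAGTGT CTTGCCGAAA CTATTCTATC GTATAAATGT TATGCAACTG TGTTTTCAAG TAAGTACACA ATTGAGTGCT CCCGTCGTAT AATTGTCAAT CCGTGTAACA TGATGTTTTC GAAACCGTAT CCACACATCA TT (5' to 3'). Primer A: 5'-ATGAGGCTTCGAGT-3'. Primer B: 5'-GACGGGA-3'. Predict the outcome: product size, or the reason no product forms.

Primer A (ATGAGGCTTCGAGT) matches the top strand at positions 5–18; it acts as a forward primer.
Primer B's reverse complement is TCCCGTC, matching the top strand at positions 90–96; it acts as a reverse primer.
The 3' ends face each other across positions 5–96, giving a 92 bp product.

Yes — a 92 bp product.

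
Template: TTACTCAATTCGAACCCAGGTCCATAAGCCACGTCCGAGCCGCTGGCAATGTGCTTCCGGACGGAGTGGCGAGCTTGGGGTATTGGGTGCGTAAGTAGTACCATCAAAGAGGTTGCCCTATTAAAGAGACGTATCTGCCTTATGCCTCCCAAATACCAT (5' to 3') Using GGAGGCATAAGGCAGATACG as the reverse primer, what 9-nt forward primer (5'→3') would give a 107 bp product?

The reverse primer's reverse complement CGTATCTGCCTTATGCCTCC matches the template at positions 130–149, so the product ends at position 149.
A 107 bp product then starts at position 149 − 107 + 1 = 43.
The forward primer is identical to the top strand there: CTGGCAATG.

5'-CTGGCAATG-3'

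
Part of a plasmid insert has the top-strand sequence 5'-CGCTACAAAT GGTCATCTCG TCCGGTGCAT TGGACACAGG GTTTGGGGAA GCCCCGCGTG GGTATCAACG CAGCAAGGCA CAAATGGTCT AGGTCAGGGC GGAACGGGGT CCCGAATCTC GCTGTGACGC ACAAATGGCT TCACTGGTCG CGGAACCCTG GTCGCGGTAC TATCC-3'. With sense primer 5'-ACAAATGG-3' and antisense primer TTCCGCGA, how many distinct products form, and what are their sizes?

Three products: 151 bp, 76 bp, 25 bp

The forward primer ACAAATGG matches the top strand at positions 5–12, 80–87, 131–138.
The reverse primer's reverse complement is TCGCGGAA, matching at positions 148–155.
Each forward site pairs with the reverse site to give a product ending at position 155: sizes 151, 76, 25 bp.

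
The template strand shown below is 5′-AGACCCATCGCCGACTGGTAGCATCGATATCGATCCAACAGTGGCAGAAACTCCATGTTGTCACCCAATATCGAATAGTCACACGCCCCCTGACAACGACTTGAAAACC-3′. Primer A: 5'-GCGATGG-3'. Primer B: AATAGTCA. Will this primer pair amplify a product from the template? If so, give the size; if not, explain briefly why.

No product — the primers' 3' ends point away from each other.

Primer A (GCGATGG) has reverse complement CCATCGC, which matches the top strand at positions 5–11; primer A anneals to the top strand there with its 3' end pointing upstream toward position 5.
Primer B (AATAGTCA) matches the top strand directly at positions 74–81; it anneals to the bottom strand with its 3' end pointing downstream toward position 81.
The 3' ends diverge (primer A extends toward position 1, primer B toward position 109), so the primers never converge on a shared product.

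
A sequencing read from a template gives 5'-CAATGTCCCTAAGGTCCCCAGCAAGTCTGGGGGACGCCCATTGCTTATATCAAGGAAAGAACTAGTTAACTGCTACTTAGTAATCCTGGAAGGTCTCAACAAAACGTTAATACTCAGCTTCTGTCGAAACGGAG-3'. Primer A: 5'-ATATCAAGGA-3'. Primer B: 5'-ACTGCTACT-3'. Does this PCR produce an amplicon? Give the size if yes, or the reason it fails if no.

Primer A (ATATCAAGGA) matches the top strand at positions 47–56 (3' end points downstream).
Primer B (ACTGCTACT) also matches the top strand directly, at positions 69–77 — its reverse complement AGTAGCAGT is not present.
Both primers anneal to the bottom strand with 3' ends pointing the same way, so neither can prime synthesis back toward the other.

No product — both primers anneal to the same strand and extend in the same direction.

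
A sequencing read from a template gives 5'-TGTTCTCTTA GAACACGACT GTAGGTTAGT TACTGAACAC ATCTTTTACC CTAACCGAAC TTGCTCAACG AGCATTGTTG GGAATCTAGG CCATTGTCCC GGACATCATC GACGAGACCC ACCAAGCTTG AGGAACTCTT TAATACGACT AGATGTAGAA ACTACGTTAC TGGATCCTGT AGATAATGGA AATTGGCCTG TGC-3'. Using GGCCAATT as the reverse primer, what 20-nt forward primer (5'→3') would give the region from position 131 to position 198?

The reverse primer's reverse complement AATTGGCC matches the template at positions 191–198; the product starts at position 131.
The forward primer is identical to the top strand over positions 131–150: AGGAACTCTTTAATACGACT.

5'-AGGAACTCTTTAATACGACT-3'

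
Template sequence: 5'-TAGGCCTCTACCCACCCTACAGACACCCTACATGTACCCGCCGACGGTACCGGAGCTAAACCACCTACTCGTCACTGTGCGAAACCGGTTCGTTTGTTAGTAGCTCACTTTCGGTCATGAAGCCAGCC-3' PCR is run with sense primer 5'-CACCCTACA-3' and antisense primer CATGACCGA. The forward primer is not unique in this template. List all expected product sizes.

107 bp, 96 bp

The forward primer CACCCTACA matches the top strand at positions 13–21, 24–32.
The reverse primer's reverse complement is TCGGTCATG, matching at positions 111–119.
Each forward site pairs with the reverse site to give a product ending at position 119: sizes 107, 96 bp.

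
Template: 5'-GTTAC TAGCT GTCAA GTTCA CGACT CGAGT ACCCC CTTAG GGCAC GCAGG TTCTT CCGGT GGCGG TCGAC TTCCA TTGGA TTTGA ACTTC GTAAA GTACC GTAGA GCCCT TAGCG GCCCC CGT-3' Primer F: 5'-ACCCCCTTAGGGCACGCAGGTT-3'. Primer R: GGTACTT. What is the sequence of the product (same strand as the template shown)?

5'-ACCCCCTTAGGGCACGCAGGTTCTTCCGGTGGCGGTCGACTTCCATTGGATTTGAACTTCGTAAAGTACC-3'

Forward primer ACCCCCTTAGGGCACGCAGGTT is found on the top strand at positions 31–52.
Taking the reverse complement of GGTACTT gives AAGTACC, found at positions 94–100 on the template; the primer anneals here to the top strand with its 3' end pointing upstream.
The product is the template from position 31 through 100 (70 bp).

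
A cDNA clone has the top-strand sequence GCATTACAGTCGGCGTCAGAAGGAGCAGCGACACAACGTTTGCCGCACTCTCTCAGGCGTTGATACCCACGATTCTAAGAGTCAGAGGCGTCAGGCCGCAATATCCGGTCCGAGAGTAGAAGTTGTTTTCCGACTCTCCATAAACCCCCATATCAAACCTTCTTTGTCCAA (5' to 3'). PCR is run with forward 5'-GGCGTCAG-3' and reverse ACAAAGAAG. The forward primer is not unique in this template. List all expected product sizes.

156 bp, 81 bp

The forward primer GGCGTCAG matches the top strand at positions 12–19, 87–94.
The reverse primer's reverse complement is CTTCTTTGT, matching at positions 159–167.
Each forward site pairs with the reverse site to give a product ending at position 167: sizes 156, 81 bp.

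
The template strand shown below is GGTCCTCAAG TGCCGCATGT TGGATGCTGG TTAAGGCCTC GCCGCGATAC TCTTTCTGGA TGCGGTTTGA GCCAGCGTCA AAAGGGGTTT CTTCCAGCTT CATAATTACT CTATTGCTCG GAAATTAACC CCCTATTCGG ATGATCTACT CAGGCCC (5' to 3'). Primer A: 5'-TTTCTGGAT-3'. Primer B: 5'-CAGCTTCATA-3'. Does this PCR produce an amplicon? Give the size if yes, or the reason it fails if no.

No product — both primers anneal to the same strand and extend in the same direction.

Primer A (TTTCTGGAT) matches the top strand at positions 53–61 (3' end points downstream).
Primer B (CAGCTTCATA) also matches the top strand directly, at positions 95–104 — its reverse complement TATGAAGCTG is not present.
Both primers anneal to the bottom strand with 3' ends pointing the same way, so neither can prime synthesis back toward the other.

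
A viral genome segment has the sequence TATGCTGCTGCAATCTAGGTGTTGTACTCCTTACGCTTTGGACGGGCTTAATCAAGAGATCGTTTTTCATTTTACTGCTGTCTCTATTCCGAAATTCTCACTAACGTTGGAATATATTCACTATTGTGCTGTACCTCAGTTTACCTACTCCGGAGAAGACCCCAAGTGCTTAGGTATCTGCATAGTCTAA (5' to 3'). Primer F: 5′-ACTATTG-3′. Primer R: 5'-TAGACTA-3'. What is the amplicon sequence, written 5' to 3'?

Scanning the template, ACTATTG occurs at positions 120–126; this primer anneals to the bottom strand there with its 3' end pointing downstream.
Reverse complement of the reverse primer: TAGTCTA. This occurs on the top strand at positions 183–189.
The product is the template from position 120 through 189 (70 bp).

5'-ACTATTGTGCTGTACCTCAGTTTACCTACTCCGGAGAAGACCCCAAGTGCTTAGGTATCTGCATAGTCTA-3'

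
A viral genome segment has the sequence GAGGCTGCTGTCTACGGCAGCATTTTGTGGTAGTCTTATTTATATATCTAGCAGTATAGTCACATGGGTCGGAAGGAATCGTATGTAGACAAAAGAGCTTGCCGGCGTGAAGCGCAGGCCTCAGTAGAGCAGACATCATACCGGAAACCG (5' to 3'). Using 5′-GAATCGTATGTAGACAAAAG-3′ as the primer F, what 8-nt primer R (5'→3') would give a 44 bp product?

The forward primer binds at positions 76–95, so a 44 bp product ends at position 76 + 44 − 1 = 119.
The reverse primer anneals to the top strand over positions 112–119, i.e. to GCGCAGGC.
Its sequence written 5'→3' is the reverse complement: GCCTGCGC.

5'-GCCTGCGC-3'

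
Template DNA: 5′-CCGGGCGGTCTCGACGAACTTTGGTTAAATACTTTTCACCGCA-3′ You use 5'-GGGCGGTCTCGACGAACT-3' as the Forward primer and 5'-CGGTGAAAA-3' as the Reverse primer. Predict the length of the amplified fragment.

39 bp

Forward primer GGGCGGTCTCGACGAACT is found on the top strand at positions 3–20.
Reverse complement of the reverse primer: TTTTCACCG. This occurs on the top strand at positions 33–41.
Product length = (reverse-primer end) − (forward-primer start) + 1 = 41 − 3 + 1 = 39 bp.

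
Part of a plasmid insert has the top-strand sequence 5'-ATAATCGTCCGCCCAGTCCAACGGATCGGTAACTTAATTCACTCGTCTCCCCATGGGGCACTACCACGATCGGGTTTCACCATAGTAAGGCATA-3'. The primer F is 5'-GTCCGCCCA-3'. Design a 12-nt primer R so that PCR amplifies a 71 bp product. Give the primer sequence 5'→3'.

5'-AAACCCGATCGT-3'

The forward primer binds at positions 7–15, so a 71 bp product ends at position 7 + 71 − 1 = 77.
The reverse primer anneals to the top strand over positions 66–77, i.e. to ACGATCGGGTTT.
Its sequence written 5'→3' is the reverse complement: AAACCCGATCGT.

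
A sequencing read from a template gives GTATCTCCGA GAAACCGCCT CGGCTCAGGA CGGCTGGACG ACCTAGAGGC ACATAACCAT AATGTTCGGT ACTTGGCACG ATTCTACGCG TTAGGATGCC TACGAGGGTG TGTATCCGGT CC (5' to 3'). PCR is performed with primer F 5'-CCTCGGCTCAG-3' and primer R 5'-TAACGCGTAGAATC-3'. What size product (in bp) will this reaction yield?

76 bp

The forward primer matches the template at positions 18–28.
The reverse primer's reverse complement is GATTCTACGCGTTA, which matches the template at positions 80–93.
Product length = (reverse-primer end) − (forward-primer start) + 1 = 93 − 18 + 1 = 76 bp.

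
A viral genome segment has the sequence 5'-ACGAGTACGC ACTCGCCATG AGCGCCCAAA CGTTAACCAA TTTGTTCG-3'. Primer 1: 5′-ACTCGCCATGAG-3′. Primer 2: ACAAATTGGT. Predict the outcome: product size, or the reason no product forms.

Yes — a 35 bp product.

Primer 1 (ACTCGCCATGAG) matches the top strand at positions 11–22; it acts as a forward primer.
Primer 2's reverse complement is ACCAATTTGT, matching the top strand at positions 36–45; it acts as a reverse primer.
The 3' ends face each other across positions 11–45, giving a 35 bp product.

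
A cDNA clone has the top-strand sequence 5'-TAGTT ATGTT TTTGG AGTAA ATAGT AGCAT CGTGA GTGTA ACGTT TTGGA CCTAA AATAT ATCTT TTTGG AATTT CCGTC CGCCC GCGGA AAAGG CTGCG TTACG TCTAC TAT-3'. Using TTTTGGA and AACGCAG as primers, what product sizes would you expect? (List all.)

93 bp, 59 bp, 38 bp

The forward primer TTTTGGA matches the top strand at positions 10–16, 44–50, 65–71.
The reverse primer's reverse complement is CTGCGTT, matching at positions 96–102.
Each forward site pairs with the reverse site to give a product ending at position 102: sizes 93, 59, 38 bp.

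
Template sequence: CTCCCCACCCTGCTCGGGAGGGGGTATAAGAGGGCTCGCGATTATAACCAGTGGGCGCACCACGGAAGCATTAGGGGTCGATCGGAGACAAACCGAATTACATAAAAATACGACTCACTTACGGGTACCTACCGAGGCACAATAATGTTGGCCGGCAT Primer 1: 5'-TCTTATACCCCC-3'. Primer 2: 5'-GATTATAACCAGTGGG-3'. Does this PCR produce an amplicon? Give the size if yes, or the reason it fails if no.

No product — the primers' 3' ends point away from each other.

Primer 1 (TCTTATACCCCC) has reverse complement GGGGGTATAAGA, which matches the top strand at positions 20–31; primer 1 anneals to the top strand there with its 3' end pointing upstream toward position 20.
Primer 2 (GATTATAACCAGTGGG) matches the top strand directly at positions 40–55; it anneals to the bottom strand with its 3' end pointing downstream toward position 55.
The 3' ends diverge (primer 1 extends toward position 1, primer 2 toward position 158), so the primers never converge on a shared product.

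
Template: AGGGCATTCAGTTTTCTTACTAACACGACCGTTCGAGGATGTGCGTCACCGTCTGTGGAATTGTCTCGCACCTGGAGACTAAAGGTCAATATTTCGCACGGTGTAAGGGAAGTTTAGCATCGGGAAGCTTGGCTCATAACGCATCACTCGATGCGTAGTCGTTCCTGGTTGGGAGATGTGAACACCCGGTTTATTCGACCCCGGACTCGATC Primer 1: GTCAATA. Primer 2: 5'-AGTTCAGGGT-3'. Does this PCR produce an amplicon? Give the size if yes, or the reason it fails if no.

No product — primer 2 has no binding site in the template.

Primer 2 (AGTTCAGGGT) does not match the top strand, and its reverse complement ACCCTGAACT does not match either.
With no annealing site for primer 2, no amplification occurs.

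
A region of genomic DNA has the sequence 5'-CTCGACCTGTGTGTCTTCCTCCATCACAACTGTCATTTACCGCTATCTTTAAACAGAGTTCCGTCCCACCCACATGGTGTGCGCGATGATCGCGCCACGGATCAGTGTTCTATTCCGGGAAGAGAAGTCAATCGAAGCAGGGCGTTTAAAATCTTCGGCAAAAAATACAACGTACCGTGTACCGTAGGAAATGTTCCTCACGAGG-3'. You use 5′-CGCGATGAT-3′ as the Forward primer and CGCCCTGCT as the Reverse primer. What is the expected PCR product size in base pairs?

The forward primer matches the template at positions 82–90.
The reverse primer's reverse complement is AGCAGGGCG, which matches the template at positions 136–144.
Product length = (reverse-primer end) − (forward-primer start) + 1 = 144 − 82 + 1 = 63 bp.

63 bp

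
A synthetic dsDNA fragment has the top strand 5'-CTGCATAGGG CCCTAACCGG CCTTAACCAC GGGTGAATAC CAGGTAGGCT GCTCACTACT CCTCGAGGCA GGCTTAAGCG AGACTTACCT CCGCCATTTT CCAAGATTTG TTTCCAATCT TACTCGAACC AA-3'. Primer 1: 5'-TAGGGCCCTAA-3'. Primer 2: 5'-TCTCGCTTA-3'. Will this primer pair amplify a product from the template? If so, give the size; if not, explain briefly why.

Yes — a 78 bp product.

Primer 1 (TAGGGCCCTAA) matches the top strand at positions 6–16; it acts as a forward primer.
Primer 2's reverse complement is TAAGCGAGA, matching the top strand at positions 75–83; it acts as a reverse primer.
The 3' ends face each other across positions 6–83, giving a 78 bp product.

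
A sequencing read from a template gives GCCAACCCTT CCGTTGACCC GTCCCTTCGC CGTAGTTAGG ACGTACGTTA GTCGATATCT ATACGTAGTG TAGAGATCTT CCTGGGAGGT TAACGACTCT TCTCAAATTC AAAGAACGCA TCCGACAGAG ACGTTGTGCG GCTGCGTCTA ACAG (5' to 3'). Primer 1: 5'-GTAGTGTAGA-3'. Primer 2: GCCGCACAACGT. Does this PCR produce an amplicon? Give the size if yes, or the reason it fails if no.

Yes — a 78 bp product.

Primer 1 (GTAGTGTAGA) matches the top strand at positions 65–74; it acts as a forward primer.
Primer 2's reverse complement is ACGTTGTGCGGC, matching the top strand at positions 131–142; it acts as a reverse primer.
The 3' ends face each other across positions 65–142, giving a 78 bp product.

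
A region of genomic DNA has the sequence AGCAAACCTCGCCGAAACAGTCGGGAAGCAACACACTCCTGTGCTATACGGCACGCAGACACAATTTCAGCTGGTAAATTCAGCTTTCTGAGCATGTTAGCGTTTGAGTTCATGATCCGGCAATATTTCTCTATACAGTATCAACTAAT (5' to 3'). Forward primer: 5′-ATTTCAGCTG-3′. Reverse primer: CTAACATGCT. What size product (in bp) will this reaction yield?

37 bp

Forward primer ATTTCAGCTG is found on the top strand at positions 64–73.
The reverse primer's reverse complement is AGCATGTTAG, which matches the template at positions 91–100.
Product length = (reverse-primer end) − (forward-primer start) + 1 = 100 − 64 + 1 = 37 bp.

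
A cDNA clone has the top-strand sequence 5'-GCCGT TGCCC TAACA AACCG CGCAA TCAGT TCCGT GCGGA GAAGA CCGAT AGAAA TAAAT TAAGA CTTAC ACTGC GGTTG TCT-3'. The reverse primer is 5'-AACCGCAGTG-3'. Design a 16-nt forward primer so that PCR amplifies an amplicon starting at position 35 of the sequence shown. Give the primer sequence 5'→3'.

5'-TGCGGAGAAGACCGAT-3'

The reverse primer's reverse complement CACTGCGGTT matches the template at positions 70–79; the product starts at position 35.
The forward primer is identical to the top strand over positions 35–50: TGCGGAGAAGACCGAT.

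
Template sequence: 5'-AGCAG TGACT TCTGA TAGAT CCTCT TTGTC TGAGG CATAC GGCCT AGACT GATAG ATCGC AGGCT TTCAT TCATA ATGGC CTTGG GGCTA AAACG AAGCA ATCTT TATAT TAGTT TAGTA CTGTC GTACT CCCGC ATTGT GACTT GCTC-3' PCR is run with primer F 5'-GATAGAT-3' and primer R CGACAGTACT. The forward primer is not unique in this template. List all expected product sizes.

113 bp, 76 bp

The forward primer GATAGAT matches the top strand at positions 14–20, 51–57.
The reverse primer's reverse complement is AGTACTGTCG, matching at positions 117–126.
Each forward site pairs with the reverse site to give a product ending at position 126: sizes 113, 76 bp.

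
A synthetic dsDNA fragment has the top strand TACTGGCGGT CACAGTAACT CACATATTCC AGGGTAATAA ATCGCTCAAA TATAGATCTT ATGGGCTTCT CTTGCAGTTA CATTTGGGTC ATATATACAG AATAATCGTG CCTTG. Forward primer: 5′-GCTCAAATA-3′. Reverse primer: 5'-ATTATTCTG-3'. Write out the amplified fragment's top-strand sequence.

5'-GCTCAAATATAGATCTTATGGGCTTCTCTTGCAGTTACATTTGGGTCATATATACAGAATAAT-3'

The forward primer matches the template at positions 44–52.
Reverse complement of the reverse primer: CAGAATAAT. This occurs on the top strand at positions 98–106.
The product is the template from position 44 through 106 (63 bp).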